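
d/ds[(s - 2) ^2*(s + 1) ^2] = 4*s^3 - 6*s^2 - 6*s + 4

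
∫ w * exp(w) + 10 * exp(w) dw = (w + 9)*exp(w) + C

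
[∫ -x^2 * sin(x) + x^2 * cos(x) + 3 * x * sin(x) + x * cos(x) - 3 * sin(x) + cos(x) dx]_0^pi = -pi^2 - 4 + pi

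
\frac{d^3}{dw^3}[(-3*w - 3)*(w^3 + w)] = -72*w - 18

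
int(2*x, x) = x^2 + C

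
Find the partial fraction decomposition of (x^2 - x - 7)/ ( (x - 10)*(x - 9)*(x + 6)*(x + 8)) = -65/(612*(x + 8)) + 7/(96*(x + 6)) - 13/(51*(x - 9)) + 83/(288*(x - 10))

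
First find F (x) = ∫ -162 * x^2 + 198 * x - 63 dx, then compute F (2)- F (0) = -162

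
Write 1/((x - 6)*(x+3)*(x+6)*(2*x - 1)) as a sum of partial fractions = -8/(1001*(2*x - 1)) - 1/(468*(x + 6)) + 1/(189*(x + 3)) + 1/(1188*(x - 6))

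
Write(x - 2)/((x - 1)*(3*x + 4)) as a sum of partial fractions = 10/(7*(3*x + 4)) - 1/(7*(x - 1))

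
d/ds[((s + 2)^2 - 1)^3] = 6*s^5 + 60*s^4 + 228*s^3 + 408*s^2 + 342*s + 108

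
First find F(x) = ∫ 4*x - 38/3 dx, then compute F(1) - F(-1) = -76/3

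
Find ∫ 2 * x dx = x^2 + C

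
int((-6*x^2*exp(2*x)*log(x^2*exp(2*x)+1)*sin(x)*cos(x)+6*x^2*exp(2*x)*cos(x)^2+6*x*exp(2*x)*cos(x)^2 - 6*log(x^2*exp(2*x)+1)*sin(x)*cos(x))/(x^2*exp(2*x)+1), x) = 3*log(x^2*exp(2*x) + 1)*cos(x)^2 + C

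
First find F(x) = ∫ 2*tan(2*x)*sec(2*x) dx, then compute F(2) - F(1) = sec(4) - sec(2)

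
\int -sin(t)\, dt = cos(t) + C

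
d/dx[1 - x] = -1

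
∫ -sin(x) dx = cos(x) + C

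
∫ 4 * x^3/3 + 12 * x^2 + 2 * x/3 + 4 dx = x^4/3 + 4*x^3 + x^2/3 + 4*x + C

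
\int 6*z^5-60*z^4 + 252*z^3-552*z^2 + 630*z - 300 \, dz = z^6 - 12*z^5 + 63*z^4 - 184*z^3 + 315*z^2 - 300*z + C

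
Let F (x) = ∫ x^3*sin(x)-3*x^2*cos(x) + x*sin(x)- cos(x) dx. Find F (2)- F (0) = -10*cos(2)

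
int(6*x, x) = 3*x^2 + C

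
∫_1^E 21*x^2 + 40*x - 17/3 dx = -64/3 - 17*E/3 + 7*exp(3) + 20*exp(2)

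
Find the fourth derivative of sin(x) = sin(x)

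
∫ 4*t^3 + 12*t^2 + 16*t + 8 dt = t^4 + 4*t^3 + 8*t^2 + 8*t + C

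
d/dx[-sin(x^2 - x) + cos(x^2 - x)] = sqrt(2)*(1 - 2*x)*cos(-x^2 + x + pi/4)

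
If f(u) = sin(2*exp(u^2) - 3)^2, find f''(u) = -32*u^2*exp(2*u^2)*sin(2*exp(u^2) - 3)^2 + 32*u^2*exp(2*u^2)*cos(2*exp(u^2) - 3)^2 + 8*u^2*exp(u^2)*sin(4*exp(u^2) - 6) + 4*exp(u^2)*sin(4*exp(u^2) - 6)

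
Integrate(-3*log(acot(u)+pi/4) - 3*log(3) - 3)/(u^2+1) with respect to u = 3*(4*acot(u) + pi)*log(3*acot(u) + 3*pi/4)/4 + C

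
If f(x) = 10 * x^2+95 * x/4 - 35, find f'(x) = 20*x + 95/4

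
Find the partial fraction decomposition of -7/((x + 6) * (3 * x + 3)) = 7/(15*(x + 6)) - 7/(15*(x + 1))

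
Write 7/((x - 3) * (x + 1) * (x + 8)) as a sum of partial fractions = 1/(11*(x + 8)) - 1/(4*(x + 1)) + 7/(44*(x - 3))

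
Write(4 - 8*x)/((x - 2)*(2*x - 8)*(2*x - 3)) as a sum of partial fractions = -16/(5*(2*x - 3)) + 3/(x - 2) - 7/(5*(x - 4))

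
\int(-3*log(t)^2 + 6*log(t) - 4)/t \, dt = -(log(t) - 1)^3 - log(t) + C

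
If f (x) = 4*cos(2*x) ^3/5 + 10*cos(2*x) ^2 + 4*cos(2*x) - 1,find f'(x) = 16*(-12*sin(x)^4 + 62*sin(x)^2 - 33)*sin(x)*cos(x)/5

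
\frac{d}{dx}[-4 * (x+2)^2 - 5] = -8*x - 16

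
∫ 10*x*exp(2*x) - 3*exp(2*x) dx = (5*x - 4)*exp(2*x) + C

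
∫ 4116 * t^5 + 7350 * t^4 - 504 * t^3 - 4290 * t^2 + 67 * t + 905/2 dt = 686*t^6 + 1470*t^5 - 126*t^4 - 1430*t^3 + 67*t^2/2 + 905*t/2 + C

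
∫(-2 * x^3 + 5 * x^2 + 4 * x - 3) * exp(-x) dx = (2*x^3 + x^2 - 2*x + 1)*exp(-x) + C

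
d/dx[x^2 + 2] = 2*x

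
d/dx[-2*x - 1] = -2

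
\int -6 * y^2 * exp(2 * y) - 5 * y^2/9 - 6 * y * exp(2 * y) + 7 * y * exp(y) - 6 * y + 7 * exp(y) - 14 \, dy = y*(-5*y^2 - 81*y*exp(2*y) - 81*y + 189*exp(y) - 378)/27 + C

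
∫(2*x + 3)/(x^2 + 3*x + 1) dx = log(3*x^2 + 9*x + 3) + C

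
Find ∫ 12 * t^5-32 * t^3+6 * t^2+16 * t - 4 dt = 2*t^6 - 8*t^4 + 2*t^3 + 8*t^2 - 4*t + C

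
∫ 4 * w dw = 2*w^2 + C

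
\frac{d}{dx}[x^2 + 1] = 2*x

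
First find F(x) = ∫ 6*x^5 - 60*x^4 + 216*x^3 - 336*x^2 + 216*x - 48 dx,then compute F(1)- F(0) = -9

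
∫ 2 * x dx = x^2 + C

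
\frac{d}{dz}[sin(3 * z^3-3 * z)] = 3*(3*z^2 - 1)*cos(3*z*(z^2 - 1))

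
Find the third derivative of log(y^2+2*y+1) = 4/(y^3 + 3*y^2 + 3*y + 1)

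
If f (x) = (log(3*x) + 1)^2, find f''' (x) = (4*log(x) - 2 + 4*log(3))/x^3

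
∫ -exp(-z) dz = exp(-z) + C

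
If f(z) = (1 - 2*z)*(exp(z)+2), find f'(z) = -2*z*exp(z) - exp(z) - 4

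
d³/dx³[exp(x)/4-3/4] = exp(x)/4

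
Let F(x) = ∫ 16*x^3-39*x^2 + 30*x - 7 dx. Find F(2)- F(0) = 6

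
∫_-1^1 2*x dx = 0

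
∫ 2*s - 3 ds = s^2 - 3*s + C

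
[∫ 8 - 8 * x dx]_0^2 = 0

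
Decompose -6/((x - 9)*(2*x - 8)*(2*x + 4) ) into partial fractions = -1/(44*(x + 2)) + 1/(20*(x - 4)) - 3/(110*(x - 9))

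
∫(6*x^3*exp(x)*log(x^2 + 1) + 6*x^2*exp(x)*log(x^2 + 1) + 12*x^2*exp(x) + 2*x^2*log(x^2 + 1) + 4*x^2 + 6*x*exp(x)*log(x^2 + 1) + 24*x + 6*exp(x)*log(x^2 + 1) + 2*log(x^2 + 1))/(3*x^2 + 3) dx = 2*(3*x*exp(x) + x + 6)*log(x^2 + 1)/3 + C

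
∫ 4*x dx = 2*x^2 + C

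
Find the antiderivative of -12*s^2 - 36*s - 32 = -4*s^3 - 18*s^2 - 32*s + C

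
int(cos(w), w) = sin(w) + C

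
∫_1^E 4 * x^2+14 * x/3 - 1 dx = -E - 8/3 + 7*exp(2)/3 + 4*exp(3)/3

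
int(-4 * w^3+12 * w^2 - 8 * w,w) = -w^4 + 4*w^3 - 4*w^2 + C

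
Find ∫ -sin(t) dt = cos(t) + C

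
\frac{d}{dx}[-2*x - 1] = -2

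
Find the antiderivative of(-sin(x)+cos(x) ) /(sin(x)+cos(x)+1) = log(sin(x) + cos(x) + 1) + C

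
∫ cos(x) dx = sin(x) + C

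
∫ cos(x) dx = sin(x) + C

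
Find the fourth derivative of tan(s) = 24*tan(s)^5 + 40*tan(s)^3 + 16*tan(s)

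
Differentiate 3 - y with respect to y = -1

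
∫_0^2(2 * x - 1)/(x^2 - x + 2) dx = log(2)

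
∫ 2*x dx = x^2 + C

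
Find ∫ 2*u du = u^2 + C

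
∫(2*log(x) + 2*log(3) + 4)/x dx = (log(3*x) + 2)^2 + C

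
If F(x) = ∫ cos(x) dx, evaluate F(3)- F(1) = -sin(1) + sin(3)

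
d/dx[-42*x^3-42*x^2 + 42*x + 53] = -126*x^2 - 84*x + 42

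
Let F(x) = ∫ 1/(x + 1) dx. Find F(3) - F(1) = -log(6) + log(12)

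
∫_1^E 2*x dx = -1 + exp(2)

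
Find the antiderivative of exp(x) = exp(x) + C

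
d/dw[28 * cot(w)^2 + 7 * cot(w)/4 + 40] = -7*(1/4 + 8*cos(w)/sin(w))/sin(w)^2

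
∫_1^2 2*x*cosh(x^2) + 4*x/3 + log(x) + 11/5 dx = -sinh(1) + 2*log(2) + 16/5 + sinh(4)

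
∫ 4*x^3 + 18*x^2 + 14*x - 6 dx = x^4 + 6*x^3 + 7*x^2 - 6*x + C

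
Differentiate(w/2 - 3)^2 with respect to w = w/2 - 3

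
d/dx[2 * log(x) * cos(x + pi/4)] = 2*(-x*log(x)*sin(x + pi/4) + cos(x + pi/4))/x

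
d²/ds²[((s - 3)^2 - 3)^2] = 12*s^2 - 72*s + 96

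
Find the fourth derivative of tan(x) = 24*tan(x)^5 + 40*tan(x)^3 + 16*tan(x)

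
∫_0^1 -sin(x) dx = -1 + cos(1)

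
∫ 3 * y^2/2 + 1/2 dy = y^3/2 + y/2 + C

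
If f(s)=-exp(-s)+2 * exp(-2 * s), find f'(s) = (exp(s) - 4)*exp(-2*s)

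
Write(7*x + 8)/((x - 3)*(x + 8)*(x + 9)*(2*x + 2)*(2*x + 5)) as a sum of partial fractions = -76/(4719*(2*x + 5)) - 55/(2496*(x + 9)) + 24/(847*(x + 8)) - 1/(1344*(x + 1)) + 29/(11616*(x - 3))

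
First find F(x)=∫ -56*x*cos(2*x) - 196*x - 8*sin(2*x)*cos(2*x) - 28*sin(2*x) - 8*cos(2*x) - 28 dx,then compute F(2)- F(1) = -322 - 2*sin(4)^2 + 2*sin(2)^2 + 32*sin(2) - 60*sin(4)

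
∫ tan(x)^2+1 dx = tan(x) + C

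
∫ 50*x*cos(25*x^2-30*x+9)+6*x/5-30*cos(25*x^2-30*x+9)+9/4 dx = 3*x^2/5 + 9*x/4 + sin((5*x - 3)^2) + C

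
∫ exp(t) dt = exp(t) + C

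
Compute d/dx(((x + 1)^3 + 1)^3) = 9*x^8 + 72*x^7 + 252*x^6 + 522*x^5 + 720*x^4 + 684*x^3 + 441*x^2 + 180*x + 36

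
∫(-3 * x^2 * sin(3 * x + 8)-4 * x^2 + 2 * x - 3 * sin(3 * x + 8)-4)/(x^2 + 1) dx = -4*x + log(x^2 + 1) + cos(3*x + 8) + C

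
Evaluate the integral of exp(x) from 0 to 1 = -1 + E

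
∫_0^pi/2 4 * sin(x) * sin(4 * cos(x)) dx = 1 - cos(4)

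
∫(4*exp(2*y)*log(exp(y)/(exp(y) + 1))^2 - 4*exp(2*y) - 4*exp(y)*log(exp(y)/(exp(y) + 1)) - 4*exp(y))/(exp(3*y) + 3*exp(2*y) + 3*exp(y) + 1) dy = 2*((y - log(exp(y) + 1))^2*exp(2*y) - 2*(y - log(exp(y) + 1))*(exp(y) + 1)*exp(y) - (exp(y) + 1)^2)/(exp(y) + 1)^2 + C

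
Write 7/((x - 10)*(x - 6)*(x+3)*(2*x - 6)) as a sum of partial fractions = -7/(1404*(x + 3)) + 1/(36*(x - 3)) - 7/(216*(x - 6)) + 1/(104*(x - 10))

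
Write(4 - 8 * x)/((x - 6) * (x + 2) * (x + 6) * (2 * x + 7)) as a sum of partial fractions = 256/(285*(2*x + 7)) - 13/(60*(x + 6)) - 5/(24*(x + 2)) - 11/(456*(x - 6))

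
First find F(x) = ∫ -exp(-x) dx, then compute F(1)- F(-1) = -E + exp(-1)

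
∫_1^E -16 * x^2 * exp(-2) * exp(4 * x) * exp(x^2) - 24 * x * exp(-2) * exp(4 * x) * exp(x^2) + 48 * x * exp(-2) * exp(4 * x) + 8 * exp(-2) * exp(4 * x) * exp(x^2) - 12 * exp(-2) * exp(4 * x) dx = (-2 + 4*E)*(3 - 2*exp(exp(2)))*exp(-2 + 4*E) - 2*(3 - 2*E)*exp(2)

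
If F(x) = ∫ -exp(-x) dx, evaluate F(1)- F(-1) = -E + exp(-1)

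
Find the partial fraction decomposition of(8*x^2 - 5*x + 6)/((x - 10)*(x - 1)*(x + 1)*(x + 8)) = -31/(63*(x + 8)) + 19/(154*(x + 1)) - 1/(18*(x - 1)) + 14/(33*(x - 10))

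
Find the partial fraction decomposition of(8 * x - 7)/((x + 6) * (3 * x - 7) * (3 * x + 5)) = 61/(156*(3*x + 5)) + 7/(60*(3*x - 7)) - 11/(65*(x + 6))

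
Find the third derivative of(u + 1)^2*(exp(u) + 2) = u^2*exp(u) + 8*u*exp(u) + 13*exp(u)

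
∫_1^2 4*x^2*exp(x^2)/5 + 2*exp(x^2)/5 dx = -2*E/5 + 4*exp(4)/5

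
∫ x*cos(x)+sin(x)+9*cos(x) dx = (x + 9)*sin(x) + C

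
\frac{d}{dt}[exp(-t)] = -exp(-t)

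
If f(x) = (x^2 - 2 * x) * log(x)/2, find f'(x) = x*log(x) + x/2 - log(x) - 1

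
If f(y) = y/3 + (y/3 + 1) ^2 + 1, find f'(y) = 2*y/9 + 1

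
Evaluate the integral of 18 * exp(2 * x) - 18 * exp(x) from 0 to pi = (-3 + 3*exp(pi))^2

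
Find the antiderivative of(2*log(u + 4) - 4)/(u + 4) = (log(u + 4) - 2)^2 + C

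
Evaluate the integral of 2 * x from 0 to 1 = 1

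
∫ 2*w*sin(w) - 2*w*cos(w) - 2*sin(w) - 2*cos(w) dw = -2*sqrt(2)*w*sin(w + pi/4) + C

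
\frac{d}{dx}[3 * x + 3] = 3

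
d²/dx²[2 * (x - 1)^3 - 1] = 12*x - 12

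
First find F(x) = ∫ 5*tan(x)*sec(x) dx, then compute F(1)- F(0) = -5 + 5*sec(1)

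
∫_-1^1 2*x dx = 0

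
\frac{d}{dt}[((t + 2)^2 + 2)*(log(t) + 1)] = (2*t^2*log(t) + 3*t^2 + 4*t*log(t) + 8*t + 6)/t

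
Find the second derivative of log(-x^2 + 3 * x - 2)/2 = (-2*x^2 + 6*x - 5)/(2*x^4 - 12*x^3 + 26*x^2 - 24*x + 8)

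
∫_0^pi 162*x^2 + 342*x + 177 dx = -63 - 3*pi + (3 + 3*pi)^2 + 2*(3 + 3*pi)^3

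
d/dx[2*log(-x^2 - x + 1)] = (4*x + 2)/(x^2 + x - 1)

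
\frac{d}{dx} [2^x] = 2^x*log(2)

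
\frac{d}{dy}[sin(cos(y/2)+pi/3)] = -sin(y/2)*cos(cos(y/2) + pi/3)/2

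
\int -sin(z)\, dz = cos(z) + C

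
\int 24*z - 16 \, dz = 12*z^2 - 16*z + C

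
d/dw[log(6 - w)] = 1/(w - 6)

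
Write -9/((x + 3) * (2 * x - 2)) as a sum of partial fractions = 9/(8*(x + 3)) - 9/(8*(x - 1))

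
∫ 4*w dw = 2*w^2 + C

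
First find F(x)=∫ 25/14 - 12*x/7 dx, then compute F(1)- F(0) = 13/14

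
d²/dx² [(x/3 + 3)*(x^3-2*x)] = 4*x^2 + 18*x - 4/3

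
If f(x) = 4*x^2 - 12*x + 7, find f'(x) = 8*x - 12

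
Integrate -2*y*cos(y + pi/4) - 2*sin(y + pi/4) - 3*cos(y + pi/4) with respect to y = (-2*y - 3)*sin(y + pi/4) + C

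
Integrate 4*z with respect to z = 2*z^2 + C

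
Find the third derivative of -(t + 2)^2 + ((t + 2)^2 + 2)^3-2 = 120*t^3 + 720*t^2 + 1584*t + 1248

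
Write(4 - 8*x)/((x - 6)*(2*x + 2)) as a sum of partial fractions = -6/(7*(x + 1)) - 22/(7*(x - 6))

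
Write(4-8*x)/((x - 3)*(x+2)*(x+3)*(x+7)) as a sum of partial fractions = -3/(10*(x + 7)) + 7/(6*(x + 3)) - 4/(5*(x + 2)) - 1/(15*(x - 3))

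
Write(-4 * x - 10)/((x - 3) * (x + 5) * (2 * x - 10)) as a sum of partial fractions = 1/(16*(x + 5)) + 11/(16*(x - 3)) - 3/(4*(x - 5))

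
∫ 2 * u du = u^2 + C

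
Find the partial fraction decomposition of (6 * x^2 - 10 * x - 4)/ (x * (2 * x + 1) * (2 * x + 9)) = 325/(72*(2*x + 9)) - 5/(8*(2*x + 1)) - 4/(9*x)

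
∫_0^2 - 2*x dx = -4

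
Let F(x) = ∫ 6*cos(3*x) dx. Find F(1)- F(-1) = 4*sin(3)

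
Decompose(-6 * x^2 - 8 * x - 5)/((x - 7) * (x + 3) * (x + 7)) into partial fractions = -243/(56*(x + 7)) + 7/(8*(x + 3)) - 71/(28*(x - 7))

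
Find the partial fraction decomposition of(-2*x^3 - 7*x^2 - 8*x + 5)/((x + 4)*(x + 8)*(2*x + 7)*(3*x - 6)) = -8/(9*(2*x + 7)) - 43/(72*(x + 8)) + 53/(72*(x + 4)) - 1/(36*(x - 2))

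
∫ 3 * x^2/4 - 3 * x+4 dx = x^3/4 - 3*x^2/2 + 4*x + C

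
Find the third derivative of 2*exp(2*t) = 16*exp(2*t)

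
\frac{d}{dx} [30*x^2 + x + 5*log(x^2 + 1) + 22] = (60*x^3 + x^2 + 70*x + 1)/(x^2 + 1)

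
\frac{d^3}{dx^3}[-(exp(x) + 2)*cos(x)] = 2*sqrt(2)*exp(x)*sin(x + pi/4) - 2*sin(x)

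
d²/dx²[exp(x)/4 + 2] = exp(x)/4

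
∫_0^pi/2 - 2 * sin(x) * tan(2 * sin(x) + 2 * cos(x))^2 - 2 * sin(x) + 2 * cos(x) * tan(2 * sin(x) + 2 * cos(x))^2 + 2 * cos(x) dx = 0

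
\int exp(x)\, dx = exp(x) + C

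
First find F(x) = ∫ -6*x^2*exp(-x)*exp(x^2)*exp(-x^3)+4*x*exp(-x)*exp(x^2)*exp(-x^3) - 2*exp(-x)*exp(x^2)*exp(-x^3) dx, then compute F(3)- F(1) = -2*exp(-1) + 2*exp(-21)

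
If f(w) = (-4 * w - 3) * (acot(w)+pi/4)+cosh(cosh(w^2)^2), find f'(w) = (4*w^3*sinh(w^2)*sinh(cosh(w^2)^2)*cosh(w^2) - 4*w^2*acot(w) - pi*w^2 + 4*w*sinh(w^2)*sinh(cosh(w^2)^2)*cosh(w^2) + 4*w - 4*acot(w) - pi + 3)/(w^2 + 1)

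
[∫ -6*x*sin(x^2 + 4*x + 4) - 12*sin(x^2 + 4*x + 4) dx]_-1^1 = 3*cos(9) - 3*cos(1)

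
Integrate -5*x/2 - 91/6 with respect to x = -5*x^2/4 - 91*x/6 + C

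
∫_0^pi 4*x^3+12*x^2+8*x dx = (-1 + (1 + pi)^2)^2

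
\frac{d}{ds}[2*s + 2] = 2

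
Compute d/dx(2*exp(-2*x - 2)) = -4*exp(-2*x - 2)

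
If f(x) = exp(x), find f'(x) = exp(x)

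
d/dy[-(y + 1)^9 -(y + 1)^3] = -9*y^8 - 72*y^7 - 252*y^6 - 504*y^5 - 630*y^4 - 504*y^3 - 255*y^2 - 78*y - 12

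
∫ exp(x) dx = exp(x) + C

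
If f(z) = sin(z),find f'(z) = cos(z)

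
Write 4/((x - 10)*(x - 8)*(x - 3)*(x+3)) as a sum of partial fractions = -2/(429*(x + 3)) + 2/(105*(x - 3)) - 2/(55*(x - 8)) + 2/(91*(x - 10))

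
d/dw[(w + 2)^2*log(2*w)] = (2*w^2*log(w) + w^2 + 2*w^2*log(2) + 4*w*log(w) + 4*w*log(2) + 4*w + 4)/w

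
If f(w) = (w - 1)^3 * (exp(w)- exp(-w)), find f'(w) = (w^3*exp(2*w) + w^3 - 6*w^2 - 3*w*exp(2*w) + 9*w + 2*exp(2*w) - 4)*exp(-w)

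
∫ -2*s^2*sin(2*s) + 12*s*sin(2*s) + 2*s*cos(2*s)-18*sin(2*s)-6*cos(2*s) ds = (s - 3)^2*cos(2*s) + C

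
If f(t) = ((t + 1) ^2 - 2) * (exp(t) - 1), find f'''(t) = t^2*exp(t) + 8*t*exp(t) + 11*exp(t)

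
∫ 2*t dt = t^2 + C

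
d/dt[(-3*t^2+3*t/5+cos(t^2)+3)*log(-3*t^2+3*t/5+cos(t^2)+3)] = -2*t*log(-3*t^2 + 3*t/5 + cos(t^2) + 3)*sin(t^2) - 6*t*log(-3*t^2 + 3*t/5 + cos(t^2) + 3) - 2*t*sin(t^2) - 6*t + 3*log(-3*t^2 + 3*t/5 + cos(t^2) + 3)/5 + 3/5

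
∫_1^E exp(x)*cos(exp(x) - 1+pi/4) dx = -sin(-1 + pi/4 + E) + sin(-1 + pi/4 + exp(E))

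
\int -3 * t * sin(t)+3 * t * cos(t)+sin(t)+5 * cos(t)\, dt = sqrt(2)*(3*t + 2)*sin(t + pi/4) + C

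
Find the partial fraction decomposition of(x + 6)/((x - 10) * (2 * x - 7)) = -19/(13*(2*x - 7)) + 16/(13*(x - 10))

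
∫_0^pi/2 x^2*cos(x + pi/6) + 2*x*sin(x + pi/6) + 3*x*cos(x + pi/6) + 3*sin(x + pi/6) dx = sqrt(3)*(pi^2/4 + 3*pi/2)/2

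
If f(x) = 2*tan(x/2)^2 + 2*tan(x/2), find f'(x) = (2*sin(x/2)/cos(x/2) + 1)/cos(x/2)^2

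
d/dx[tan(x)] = cos(x)^(-2)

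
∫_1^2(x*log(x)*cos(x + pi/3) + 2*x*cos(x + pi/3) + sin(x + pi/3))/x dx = -2*sin(1 + pi/3) + (log(2) + 2)*sin(pi/3 + 2)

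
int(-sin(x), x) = cos(x) + C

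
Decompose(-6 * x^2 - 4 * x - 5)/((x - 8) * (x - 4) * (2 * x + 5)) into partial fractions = -10/(21*(2*x + 5)) + 9/(4*(x - 4)) - 421/(84*(x - 8))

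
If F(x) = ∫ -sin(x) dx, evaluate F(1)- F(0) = -1 + cos(1)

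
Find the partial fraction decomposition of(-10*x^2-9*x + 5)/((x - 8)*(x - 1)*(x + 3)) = -29/(22*(x + 3)) + 1/(2*(x - 1)) - 101/(11*(x - 8))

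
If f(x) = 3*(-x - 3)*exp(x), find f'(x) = -3*x*exp(x) - 12*exp(x)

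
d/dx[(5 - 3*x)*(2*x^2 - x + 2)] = -18*x^2 + 26*x - 11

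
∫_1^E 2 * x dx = -1 + exp(2)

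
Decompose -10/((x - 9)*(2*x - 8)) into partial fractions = 1/(x - 4) - 1/(x - 9)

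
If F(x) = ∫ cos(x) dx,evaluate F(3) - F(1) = -sin(1) + sin(3)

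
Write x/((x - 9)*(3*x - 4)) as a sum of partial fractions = -4/(23*(3*x - 4)) + 9/(23*(x - 9))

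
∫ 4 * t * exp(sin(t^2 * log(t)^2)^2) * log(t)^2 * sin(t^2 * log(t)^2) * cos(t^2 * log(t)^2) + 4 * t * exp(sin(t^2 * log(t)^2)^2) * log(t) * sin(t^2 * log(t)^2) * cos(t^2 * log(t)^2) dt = exp(sin(t^2*log(t)^2)^2) + C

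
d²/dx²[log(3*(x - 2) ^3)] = -3/(x^2 - 4*x + 4)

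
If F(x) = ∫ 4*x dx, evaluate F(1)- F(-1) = 0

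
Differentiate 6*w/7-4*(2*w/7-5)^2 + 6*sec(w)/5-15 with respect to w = -32*w/49 + 6*tan(w)*sec(w)/5 + 86/7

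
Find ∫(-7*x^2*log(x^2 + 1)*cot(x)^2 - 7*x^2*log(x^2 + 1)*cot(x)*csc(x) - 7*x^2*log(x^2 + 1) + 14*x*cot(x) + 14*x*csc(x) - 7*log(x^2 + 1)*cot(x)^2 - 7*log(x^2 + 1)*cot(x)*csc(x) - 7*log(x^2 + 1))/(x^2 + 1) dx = 7*(cot(x) + csc(x))*log(x^2 + 1) + C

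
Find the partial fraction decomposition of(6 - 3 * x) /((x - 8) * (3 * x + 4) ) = -15/(14*(3*x + 4)) - 9/(14*(x - 8))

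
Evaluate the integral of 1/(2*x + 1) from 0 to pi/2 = log(1 + pi)/2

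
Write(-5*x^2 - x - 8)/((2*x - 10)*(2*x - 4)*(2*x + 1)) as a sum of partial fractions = -7/(44*(2*x + 1)) + 1/(2*(x - 2)) - 23/(22*(x - 5))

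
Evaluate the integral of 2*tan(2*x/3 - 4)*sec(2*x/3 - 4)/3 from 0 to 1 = sec(10/3) - sec(4)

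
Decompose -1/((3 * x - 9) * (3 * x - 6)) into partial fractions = 1/(9*(x - 2)) - 1/(9*(x - 3))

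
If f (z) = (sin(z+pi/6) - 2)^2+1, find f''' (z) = -4*sin(2*z + pi/3) + 4*cos(z + pi/6)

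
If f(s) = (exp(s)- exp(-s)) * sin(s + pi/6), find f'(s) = sqrt(2)*(exp(2*s)*sin(s + 5*pi/12) - cos(s + 5*pi/12))*exp(-s)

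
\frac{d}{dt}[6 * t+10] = 6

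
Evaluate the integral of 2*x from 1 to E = -1 + exp(2)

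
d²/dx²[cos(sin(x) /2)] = sin(x)*sin(sin(x)/2)/2 - cos(x)^2*cos(sin(x)/2)/4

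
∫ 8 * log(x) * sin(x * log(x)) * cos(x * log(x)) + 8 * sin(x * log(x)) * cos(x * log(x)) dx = -2*cos(2*x*log(x)) + C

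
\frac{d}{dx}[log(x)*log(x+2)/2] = (x*log(x) + x*log(x + 2) + 2*log(x + 2))/(2*x^2 + 4*x)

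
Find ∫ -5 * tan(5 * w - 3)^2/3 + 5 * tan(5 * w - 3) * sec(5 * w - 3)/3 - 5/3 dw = -tan(5*w - 3)/3 + sec(5*w - 3)/3 + C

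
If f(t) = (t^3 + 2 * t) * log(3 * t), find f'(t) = 3*t^2*log(t) + t^2 + 3*t^2*log(3) + 2*log(t) + 2 + 2*log(3)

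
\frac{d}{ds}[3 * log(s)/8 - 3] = 3/(8*s)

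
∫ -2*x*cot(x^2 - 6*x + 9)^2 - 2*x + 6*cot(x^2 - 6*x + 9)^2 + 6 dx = cot((x - 3)^2) + C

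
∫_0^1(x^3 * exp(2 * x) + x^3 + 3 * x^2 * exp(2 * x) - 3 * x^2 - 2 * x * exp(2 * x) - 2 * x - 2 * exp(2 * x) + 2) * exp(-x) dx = -E + exp(-1)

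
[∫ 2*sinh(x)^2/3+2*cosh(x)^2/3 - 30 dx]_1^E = -30*E - sinh(2)/3 + 30 + sinh(2*E)/3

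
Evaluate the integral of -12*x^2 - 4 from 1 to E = -4*exp(3) - 4*E + 8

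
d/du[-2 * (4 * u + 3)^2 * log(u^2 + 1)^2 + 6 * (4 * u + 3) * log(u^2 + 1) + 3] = (-64*u^3*log(u^2 + 1)^2 - 128*u^3*log(u^2 + 1) - 48*u^2*log(u^2 + 1)^2 - 168*u^2*log(u^2 + 1) + 48*u^2 - 64*u*log(u^2 + 1)^2 - 72*u*log(u^2 + 1) + 36*u - 48*log(u^2 + 1)^2 + 24*log(u^2 + 1))/(u^2 + 1)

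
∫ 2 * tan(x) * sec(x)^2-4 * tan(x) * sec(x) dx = (sec(x) - 2)^2 + C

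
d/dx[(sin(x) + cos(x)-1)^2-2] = 2*cos(2*x) - 2*sqrt(2)*cos(x + pi/4)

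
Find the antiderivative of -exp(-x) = exp(-x) + C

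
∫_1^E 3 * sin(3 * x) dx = cos(3) - cos(3*E)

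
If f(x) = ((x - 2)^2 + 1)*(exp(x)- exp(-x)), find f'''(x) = (x^2*exp(2*x) + x^2 + 2*x*exp(2*x) - 10*x - exp(2*x) + 23)*exp(-x)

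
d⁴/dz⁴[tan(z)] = 24*tan(z)^5 + 40*tan(z)^3 + 16*tan(z)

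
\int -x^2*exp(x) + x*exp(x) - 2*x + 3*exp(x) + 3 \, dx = -x*(x - 3)*(exp(x) + 1) + C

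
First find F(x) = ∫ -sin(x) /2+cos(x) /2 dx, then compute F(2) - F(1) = sqrt(2)*(-sin(pi/4 + 1) + sin(pi/4 + 2))/2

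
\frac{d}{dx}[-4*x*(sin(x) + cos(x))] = -4*sqrt(2)*(x*cos(x + pi/4) + sin(x + pi/4))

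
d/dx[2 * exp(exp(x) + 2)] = 2*exp(x + exp(x) + 2)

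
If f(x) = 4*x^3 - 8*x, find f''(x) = 24*x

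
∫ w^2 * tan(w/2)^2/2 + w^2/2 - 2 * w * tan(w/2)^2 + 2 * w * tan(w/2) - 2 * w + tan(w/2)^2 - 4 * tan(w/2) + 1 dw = ((w - 2)^2 - 2)*tan(w/2) + C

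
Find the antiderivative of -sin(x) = cos(x) + C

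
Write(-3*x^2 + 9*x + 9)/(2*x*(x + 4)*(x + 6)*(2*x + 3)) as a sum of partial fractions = 1/(3*(2*x + 3)) + 17/(24*(x + 6)) - 15/(16*(x + 4)) + 1/(16*x)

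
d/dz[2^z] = 2^z*log(2)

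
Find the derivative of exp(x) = exp(x)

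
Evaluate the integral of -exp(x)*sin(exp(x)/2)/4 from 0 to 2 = -cos(1/2)/2 + cos(exp(2)/2)/2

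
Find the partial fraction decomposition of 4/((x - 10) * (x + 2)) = -1/(3*(x + 2)) + 1/(3*(x - 10))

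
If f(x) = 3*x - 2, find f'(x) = 3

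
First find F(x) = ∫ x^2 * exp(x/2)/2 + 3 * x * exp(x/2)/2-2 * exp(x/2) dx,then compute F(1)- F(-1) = -2*exp(1/2)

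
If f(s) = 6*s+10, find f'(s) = 6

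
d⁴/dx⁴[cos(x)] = cos(x)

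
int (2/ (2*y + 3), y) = log(2*y + 3) + C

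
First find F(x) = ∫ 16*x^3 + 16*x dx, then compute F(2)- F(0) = 96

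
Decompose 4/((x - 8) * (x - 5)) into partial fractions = -4/(3*(x - 5)) + 4/(3*(x - 8))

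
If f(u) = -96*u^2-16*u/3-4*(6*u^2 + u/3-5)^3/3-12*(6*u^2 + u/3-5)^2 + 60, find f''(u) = -8640*u^4 - 960*u^3 + 3424*u^2 + 5176*u/27 + 448/9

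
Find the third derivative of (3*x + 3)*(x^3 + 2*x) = 72*x + 18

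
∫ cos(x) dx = sin(x) + C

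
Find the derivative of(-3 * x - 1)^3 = -81*x^2 - 54*x - 9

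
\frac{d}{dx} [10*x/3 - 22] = 10/3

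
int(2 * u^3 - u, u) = u^4/2 - u^2/2 + C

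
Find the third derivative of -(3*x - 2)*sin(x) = 3*x*cos(x) + 9*sin(x) - 2*cos(x)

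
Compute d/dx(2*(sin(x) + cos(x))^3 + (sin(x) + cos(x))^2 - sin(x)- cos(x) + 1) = 3*sqrt(2)*sin(3*x + pi/4) + 2*cos(2*x) + 2*sqrt(2)*cos(x + pi/4)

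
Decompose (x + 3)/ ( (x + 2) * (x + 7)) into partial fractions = 4/(5*(x + 7)) + 1/(5*(x + 2))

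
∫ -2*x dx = -x^2 + C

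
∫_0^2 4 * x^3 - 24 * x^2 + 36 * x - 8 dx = 8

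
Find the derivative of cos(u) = -sin(u)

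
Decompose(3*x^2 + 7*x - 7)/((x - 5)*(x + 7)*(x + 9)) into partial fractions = 173/(28*(x + 9)) - 91/(24*(x + 7)) + 103/(168*(x - 5))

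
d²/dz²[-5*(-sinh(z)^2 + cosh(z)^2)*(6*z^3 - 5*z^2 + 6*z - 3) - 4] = 50 - 180*z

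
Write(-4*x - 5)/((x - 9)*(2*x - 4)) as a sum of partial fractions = 13/(14*(x - 2)) - 41/(14*(x - 9))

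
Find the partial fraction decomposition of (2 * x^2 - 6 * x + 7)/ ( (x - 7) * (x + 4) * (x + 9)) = 223/(80*(x + 9)) - 63/(55*(x + 4)) + 63/(176*(x - 7))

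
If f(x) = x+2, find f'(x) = 1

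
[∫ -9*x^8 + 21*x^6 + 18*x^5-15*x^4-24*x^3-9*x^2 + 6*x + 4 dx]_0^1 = 0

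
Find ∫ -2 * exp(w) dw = -2*exp(w) + C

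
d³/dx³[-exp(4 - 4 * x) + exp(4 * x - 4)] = 64*exp(4 - 4*x) + 64*exp(4*x - 4)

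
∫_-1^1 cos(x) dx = 2*sin(1)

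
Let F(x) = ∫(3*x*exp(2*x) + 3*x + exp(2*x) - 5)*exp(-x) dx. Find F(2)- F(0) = -4*exp(-2) + 4*exp(2)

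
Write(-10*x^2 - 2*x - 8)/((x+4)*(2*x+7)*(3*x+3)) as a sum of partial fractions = 494/(15*(2*x + 7)) - 160/(9*(x + 4)) - 16/(45*(x + 1))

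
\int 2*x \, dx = x^2 + C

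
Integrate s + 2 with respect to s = s^2/2 + 2*s + C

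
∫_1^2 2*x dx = 3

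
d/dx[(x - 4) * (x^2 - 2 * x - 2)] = 3*x^2 - 12*x + 6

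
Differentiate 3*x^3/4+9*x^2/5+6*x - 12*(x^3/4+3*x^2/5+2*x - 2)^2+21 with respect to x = -9*x^5/2 - 18*x^4 - 1632*x^3/25 - 963*x^2/20 - 174*x/5 + 102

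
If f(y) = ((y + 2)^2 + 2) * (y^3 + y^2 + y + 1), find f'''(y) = 60*y^2 + 120*y + 66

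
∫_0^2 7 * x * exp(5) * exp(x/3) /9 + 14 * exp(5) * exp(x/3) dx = -35*exp(5) + 119*exp(17/3)/3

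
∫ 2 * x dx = x^2 + C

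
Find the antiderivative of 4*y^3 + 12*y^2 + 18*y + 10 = y^4 + 4*y^3 + 9*y^2 + 10*y + C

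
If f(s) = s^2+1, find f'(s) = 2*s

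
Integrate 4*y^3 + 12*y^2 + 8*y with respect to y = y^4 + 4*y^3 + 4*y^2 + C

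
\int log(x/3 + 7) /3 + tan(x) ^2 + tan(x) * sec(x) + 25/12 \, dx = 3*x/4 + (x + 21)*log(x/3 + 7)/3 + tan(x) + sec(x) + C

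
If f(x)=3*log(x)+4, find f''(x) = -3/x^2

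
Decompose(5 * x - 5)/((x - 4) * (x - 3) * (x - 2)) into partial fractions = 5/(2*(x - 2)) - 10/(x - 3) + 15/(2*(x - 4))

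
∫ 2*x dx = x^2 + C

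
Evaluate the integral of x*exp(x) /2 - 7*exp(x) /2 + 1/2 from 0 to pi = (-4 + pi/2)*(1 + exp(pi)) + 8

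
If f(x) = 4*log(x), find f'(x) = 4/x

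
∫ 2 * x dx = x^2 + C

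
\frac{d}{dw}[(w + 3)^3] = 3*w^2 + 18*w + 27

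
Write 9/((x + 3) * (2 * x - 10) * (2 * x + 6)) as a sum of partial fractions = -9/(256*(x + 3)) - 9/(32*(x + 3)^2) + 9/(256*(x - 5))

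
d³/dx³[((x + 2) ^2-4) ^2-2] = 24*x + 48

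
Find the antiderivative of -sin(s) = cos(s) + C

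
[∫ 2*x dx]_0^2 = 4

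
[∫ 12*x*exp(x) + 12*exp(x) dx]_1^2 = -12*E + 24*exp(2)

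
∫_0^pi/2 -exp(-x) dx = -1 + exp(-pi/2)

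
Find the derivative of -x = -1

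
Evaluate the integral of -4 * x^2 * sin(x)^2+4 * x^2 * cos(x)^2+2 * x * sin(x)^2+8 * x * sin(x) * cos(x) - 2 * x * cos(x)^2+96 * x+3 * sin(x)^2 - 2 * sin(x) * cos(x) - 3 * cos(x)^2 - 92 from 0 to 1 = -44 - sin(2)/2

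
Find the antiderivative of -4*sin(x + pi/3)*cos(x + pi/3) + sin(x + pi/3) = (2*cos(x + pi/3) - 1)*cos(x + pi/3) + C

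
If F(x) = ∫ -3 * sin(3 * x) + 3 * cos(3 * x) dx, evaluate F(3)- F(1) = cos(9) - sin(3) + sin(9) - cos(3)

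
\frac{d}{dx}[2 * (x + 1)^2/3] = 4*x/3 + 4/3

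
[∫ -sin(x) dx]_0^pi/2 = -1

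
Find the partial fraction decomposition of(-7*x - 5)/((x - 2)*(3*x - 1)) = 22/(5*(3*x - 1)) - 19/(5*(x - 2))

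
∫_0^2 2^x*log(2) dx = 3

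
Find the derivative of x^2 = 2*x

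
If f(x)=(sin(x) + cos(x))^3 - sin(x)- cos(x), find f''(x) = sqrt(2)*(-sin(x + pi/4) + 9*cos(3*x + pi/4))/2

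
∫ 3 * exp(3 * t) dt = exp(3*t) + C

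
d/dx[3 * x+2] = 3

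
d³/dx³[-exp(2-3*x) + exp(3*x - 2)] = (27*exp(6*x - 4) + 27)*exp(2 - 3*x)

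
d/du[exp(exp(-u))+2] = -exp(-u + exp(-u))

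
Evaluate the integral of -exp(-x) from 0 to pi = -1 + exp(-pi)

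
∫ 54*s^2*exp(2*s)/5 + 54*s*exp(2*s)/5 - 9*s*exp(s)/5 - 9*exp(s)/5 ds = 9*s*(3*s*exp(s) - 1)*exp(s)/5 + C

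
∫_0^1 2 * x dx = 1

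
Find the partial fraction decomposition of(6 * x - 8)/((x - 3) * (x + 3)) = 13/(3*(x + 3)) + 5/(3*(x - 3))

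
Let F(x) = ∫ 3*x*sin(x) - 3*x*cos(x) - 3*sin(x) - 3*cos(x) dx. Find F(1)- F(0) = -3*sin(1) - 3*cos(1)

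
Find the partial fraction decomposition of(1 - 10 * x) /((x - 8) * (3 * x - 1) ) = 7/(23*(3*x - 1)) - 79/(23*(x - 8))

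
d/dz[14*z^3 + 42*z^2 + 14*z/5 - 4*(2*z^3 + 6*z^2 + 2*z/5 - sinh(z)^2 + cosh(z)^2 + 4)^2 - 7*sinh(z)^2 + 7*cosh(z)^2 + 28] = -96*z^5 - 480*z^4 - 3008*z^3/5 - 1278*z^2/5 - 9932*z/25 - 66/5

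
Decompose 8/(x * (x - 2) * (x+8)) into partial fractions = 1/(10*(x + 8)) + 2/(5*(x - 2)) - 1/(2*x)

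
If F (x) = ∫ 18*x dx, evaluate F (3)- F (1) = 72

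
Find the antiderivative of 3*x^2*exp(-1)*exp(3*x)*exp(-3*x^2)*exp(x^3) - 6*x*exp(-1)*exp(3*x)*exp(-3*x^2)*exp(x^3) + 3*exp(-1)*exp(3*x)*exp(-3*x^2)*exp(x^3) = exp((x - 1)^3) + C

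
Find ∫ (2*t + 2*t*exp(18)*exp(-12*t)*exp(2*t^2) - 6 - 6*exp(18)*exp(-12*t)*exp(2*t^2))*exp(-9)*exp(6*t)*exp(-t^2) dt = 2*sinh((t - 3)^2) + C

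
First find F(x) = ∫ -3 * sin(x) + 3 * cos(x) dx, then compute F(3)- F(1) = 3*cos(3) - 3*sin(1) - 3*cos(1) + 3*sin(3)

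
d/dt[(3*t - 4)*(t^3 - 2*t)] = 12*t^3 - 12*t^2 - 12*t + 8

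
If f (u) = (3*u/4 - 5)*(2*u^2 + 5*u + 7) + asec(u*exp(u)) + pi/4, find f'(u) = (18*u^4*sqrt(1 - exp(-2*u)/u^2)*exp(u) - 50*u^3*sqrt(1 - exp(-2*u)/u^2)*exp(u) - 79*u^2*sqrt(1 - exp(-2*u)/u^2)*exp(u) + 4*u + 4)*exp(-u)/(4*u^2*sqrt(1 - exp(-2*u)/u^2))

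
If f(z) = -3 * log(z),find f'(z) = -3/z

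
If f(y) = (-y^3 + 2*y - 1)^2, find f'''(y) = 120*y^3 - 96*y + 12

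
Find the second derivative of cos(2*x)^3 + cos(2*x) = 288*sin(x)^6 - 432*sin(x)^4 + 176*sin(x)^2 - 16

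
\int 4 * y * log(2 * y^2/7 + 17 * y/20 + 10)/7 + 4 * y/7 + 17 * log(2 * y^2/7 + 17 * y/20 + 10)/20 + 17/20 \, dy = (40*y^2 + 119*y + 1400)*log(2*y^2/7 + 17*y/20 + 10)/140 + C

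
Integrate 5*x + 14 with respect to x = 5*x^2/2 + 14*x + C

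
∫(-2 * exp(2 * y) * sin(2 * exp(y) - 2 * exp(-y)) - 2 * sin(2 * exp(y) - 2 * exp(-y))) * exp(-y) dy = cos(4*sinh(y)) + C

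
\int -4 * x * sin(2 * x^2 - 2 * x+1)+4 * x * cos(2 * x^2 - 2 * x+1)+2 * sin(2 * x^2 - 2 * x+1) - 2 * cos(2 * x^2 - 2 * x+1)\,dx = sin(2*x^2 - 2*x + 1) + cos(2*x^2 - 2*x + 1) + C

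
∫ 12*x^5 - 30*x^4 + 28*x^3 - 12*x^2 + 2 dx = 2*x^6 - 6*x^5 + 7*x^4 - 4*x^3 + 2*x + C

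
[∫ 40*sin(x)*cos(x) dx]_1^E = -10*cos(2*E) + 10*cos(2)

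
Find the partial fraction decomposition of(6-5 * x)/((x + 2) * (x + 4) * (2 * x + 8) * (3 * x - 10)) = -9/(484*(3*x - 10)) + 127/(968*(x + 4)) + 13/(44*(x + 4)^2) - 1/(8*(x + 2))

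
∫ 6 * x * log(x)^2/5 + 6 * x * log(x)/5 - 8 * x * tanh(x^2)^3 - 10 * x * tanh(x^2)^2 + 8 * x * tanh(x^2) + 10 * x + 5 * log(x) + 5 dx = 3*x^2*log(x)^2/5 + 5*x*log(x) + 2*tanh(x^2)^2 + 5*tanh(x^2) + C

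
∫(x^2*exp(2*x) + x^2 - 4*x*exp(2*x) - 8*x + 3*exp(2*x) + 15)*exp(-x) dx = 2*(x - 3)^2*sinh(x) + C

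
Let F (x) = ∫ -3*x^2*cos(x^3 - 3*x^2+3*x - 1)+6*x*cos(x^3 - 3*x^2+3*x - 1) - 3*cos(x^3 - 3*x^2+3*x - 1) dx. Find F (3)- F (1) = -sin(8)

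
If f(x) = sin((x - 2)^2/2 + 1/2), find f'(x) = (x - 2)*cos(x^2/2 - 2*x + 5/2)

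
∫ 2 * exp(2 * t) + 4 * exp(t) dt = (exp(t) + 2)^2 + C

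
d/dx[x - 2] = 1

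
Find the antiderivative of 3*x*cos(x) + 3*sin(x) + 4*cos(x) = (3*x + 4)*sin(x) + C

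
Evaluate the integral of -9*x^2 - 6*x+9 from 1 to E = (-3 + 3*E)*(-exp(2) - 2*E + 1)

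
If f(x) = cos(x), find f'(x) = -sin(x)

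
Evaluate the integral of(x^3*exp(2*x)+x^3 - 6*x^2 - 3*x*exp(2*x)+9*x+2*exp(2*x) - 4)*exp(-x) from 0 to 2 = -exp(-2) + exp(2)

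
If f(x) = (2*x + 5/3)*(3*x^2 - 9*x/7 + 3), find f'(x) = 18*x^2 + 34*x/7 + 27/7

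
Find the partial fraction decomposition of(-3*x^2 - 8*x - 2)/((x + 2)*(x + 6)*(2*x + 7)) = 43/(15*(2*x + 7)) - 31/(10*(x + 6)) + 1/(6*(x + 2))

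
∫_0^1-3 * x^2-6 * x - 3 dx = -7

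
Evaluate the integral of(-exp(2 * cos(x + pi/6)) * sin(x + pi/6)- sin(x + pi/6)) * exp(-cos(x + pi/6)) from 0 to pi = -2*exp(sqrt(3)/2) + 2*exp(-sqrt(3)/2)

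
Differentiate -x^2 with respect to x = -2*x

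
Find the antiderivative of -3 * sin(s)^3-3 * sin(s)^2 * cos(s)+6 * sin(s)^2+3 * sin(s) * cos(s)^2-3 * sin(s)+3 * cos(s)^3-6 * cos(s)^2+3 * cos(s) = (sqrt(2)*sin(s + pi/4) - 1)^3 + C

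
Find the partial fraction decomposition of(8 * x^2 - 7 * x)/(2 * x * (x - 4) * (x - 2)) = -9/(4*(x - 2)) + 25/(4*(x - 4))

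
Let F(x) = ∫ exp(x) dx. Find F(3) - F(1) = -E + exp(3)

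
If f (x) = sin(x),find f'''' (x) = sin(x)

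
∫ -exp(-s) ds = exp(-s) + C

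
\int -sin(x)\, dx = cos(x) + C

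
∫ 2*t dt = t^2 + C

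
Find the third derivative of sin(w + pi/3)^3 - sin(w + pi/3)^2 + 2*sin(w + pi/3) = -21*sin(w + pi/3)^2*cos(w + pi/3) + 6*cos(w + pi/3)^3 - 2*cos(w + pi/3) + 4*cos(2*w + pi/6)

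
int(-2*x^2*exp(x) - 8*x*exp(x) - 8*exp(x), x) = 2*(-x^2 - 2*x - 2)*exp(x) + C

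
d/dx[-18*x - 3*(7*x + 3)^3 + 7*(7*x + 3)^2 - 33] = -3087*x^2 - 1960*x - 291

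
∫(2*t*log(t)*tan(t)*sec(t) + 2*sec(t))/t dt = 2*log(t)*sec(t) + C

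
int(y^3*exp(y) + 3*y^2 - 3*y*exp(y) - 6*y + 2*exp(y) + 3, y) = (y - 1)^3*(exp(y) + 1) + C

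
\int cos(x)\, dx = sin(x) + C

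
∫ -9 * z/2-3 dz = -9*z^2/4 - 3*z + C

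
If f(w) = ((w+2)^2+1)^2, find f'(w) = 4*w^3 + 24*w^2 + 52*w + 40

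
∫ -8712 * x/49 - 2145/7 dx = -4356*x^2/49 - 2145*x/7 + C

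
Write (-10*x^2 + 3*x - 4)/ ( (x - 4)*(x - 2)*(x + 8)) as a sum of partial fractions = -167/(30*(x + 8)) + 19/(10*(x - 2)) - 19/(3*(x - 4))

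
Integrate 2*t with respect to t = t^2 + C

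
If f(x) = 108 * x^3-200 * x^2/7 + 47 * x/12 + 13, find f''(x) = 648*x - 400/7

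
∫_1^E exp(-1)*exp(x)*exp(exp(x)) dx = -exp(-1 + E) + exp(-1 + exp(E))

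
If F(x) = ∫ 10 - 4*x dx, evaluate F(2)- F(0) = 12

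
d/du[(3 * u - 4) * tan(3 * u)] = 9*u/cos(3*u)^2 + 3*tan(3*u) - 12/cos(3*u)^2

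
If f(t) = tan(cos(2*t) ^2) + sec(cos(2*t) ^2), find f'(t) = -4*sin(2*t)*cos(2*t)*tan(cos(2*t)^2)^2 - 4*sin(2*t)*cos(2*t)*tan(cos(2*t)^2)*sec(cos(2*t)^2) - 2*sin(4*t)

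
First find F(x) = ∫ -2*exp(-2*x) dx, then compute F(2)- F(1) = -exp(-2) + exp(-4)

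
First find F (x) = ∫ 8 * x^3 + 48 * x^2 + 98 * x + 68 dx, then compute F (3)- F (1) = 1104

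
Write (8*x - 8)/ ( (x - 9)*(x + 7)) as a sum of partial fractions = 4/(x + 7) + 4/(x - 9)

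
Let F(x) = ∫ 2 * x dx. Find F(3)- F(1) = 8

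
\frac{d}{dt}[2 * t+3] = 2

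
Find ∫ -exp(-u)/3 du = exp(-u)/3 + C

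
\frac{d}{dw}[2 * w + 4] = 2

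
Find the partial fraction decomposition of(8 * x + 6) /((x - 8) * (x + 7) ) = 10/(3*(x + 7)) + 14/(3*(x - 8))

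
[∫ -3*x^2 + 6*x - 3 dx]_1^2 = -1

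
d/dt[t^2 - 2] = 2*t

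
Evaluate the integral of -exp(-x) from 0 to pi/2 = -1 + exp(-pi/2)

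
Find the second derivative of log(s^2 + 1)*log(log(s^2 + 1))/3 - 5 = (-2*s^2*log(s^2 + 1)*log(log(s^2 + 1)) - 2*s^2*log(s^2 + 1) + 4*s^2 + 2*log(s^2 + 1)*log(log(s^2 + 1)) + 2*log(s^2 + 1))/(3*s^4*log(s^2 + 1) + 6*s^2*log(s^2 + 1) + 3*log(s^2 + 1))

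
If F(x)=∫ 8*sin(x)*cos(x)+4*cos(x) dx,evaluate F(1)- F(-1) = 8*sin(1)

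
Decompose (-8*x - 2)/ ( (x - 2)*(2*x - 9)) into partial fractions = -76/(5*(2*x - 9)) + 18/(5*(x - 2))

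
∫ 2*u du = u^2 + C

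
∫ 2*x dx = x^2 + C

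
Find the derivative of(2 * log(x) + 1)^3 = (24*log(x)^2 + 24*log(x) + 6)/x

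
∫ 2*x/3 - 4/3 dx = x^2/3 - 4*x/3 + C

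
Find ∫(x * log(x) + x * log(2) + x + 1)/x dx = (x + 1)*log(2*x) + C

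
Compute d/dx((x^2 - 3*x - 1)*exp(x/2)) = x^2*exp(x/2)/2 + x*exp(x/2)/2 - 7*exp(x/2)/2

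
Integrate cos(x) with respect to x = sin(x) + C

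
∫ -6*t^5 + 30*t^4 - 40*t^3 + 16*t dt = -t^6 + 6*t^5 - 10*t^4 + 8*t^2 + C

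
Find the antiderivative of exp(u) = exp(u) + C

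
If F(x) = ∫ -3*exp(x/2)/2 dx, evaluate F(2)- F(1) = -3*E + 3*exp(1/2)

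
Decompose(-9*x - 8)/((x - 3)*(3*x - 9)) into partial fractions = -3/(x - 3) - 35/(3*(x - 3)^2)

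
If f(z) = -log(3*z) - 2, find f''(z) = z^(-2)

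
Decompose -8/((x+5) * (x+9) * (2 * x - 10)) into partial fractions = -1/(14*(x + 9)) + 1/(10*(x + 5)) - 1/(35*(x - 5))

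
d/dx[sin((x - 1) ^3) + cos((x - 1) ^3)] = -3*x^2*sin(x^3 - 3*x^2 + 3*x - 1) + 3*x^2*cos(x^3 - 3*x^2 + 3*x - 1) + 6*x*sin(x^3 - 3*x^2 + 3*x - 1) - 6*x*cos(x^3 - 3*x^2 + 3*x - 1) - 3*sin(x^3 - 3*x^2 + 3*x - 1) + 3*cos(x^3 - 3*x^2 + 3*x - 1)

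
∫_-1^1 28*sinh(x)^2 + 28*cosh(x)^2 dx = 28*sinh(2)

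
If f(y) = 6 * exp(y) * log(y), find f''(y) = (6*y^2*exp(y)*log(y) + 12*y*exp(y) - 6*exp(y))/y^2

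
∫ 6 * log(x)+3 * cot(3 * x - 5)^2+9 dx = 6*x*log(x) - cot(3*x - 5) + C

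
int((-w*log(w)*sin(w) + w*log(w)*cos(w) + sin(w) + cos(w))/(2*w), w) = sqrt(2)*log(w)*sin(w + pi/4)/2 + C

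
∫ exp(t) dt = exp(t) + C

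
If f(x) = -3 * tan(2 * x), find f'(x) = -6/cos(2*x)^2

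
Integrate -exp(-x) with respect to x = exp(-x) + C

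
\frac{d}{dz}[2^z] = 2^z*log(2)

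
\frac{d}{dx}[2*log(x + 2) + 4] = 2/(x + 2)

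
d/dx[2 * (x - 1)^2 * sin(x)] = 2*x^2*cos(x) + 4*x*sin(x) - 4*x*cos(x) - 4*sin(x) + 2*cos(x)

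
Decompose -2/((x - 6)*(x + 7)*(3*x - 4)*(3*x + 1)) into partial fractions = -9/(950*(3*x + 1)) + 9/(875*(3*x - 4)) + 1/(3250*(x + 7)) - 1/(1729*(x - 6))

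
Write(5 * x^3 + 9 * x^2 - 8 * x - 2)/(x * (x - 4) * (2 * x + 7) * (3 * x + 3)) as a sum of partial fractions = 25/(63*(2*x + 7)) + 2/(15*(x + 1)) + 43/(90*(x - 4)) + 1/(42*x)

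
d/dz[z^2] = 2*z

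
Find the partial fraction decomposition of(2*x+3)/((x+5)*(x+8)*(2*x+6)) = -13/(30*(x + 8)) + 7/(12*(x + 5)) - 3/(20*(x + 3))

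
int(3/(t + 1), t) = log(3*(t + 1)^3) + C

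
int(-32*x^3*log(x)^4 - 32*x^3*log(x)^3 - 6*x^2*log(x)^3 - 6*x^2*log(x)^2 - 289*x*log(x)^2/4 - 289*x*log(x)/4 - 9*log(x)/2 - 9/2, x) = -4*x^2*log(x)^2 - x*log(x)/2 - (8*x^2*log(x)^2 + x*log(x) + 16)^2/8 + C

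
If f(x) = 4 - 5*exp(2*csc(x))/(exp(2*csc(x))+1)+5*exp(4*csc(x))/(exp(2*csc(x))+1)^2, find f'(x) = 10*(1 - exp(2/sin(x)))*exp(2/sin(x))*cos(x)/((exp(2/sin(x)) + 1)^3*sin(x)^2)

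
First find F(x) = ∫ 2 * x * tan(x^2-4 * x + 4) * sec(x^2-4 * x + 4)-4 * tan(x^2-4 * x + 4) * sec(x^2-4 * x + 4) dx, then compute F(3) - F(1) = 0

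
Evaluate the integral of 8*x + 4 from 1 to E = -8 + 4*E + 4*exp(2)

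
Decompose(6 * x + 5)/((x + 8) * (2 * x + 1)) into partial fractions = 4/(15*(2*x + 1)) + 43/(15*(x + 8))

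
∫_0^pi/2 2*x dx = pi^2/4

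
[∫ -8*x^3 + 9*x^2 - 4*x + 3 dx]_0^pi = (3 - 2*pi)*(pi + pi^3)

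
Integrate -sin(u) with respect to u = cos(u) + C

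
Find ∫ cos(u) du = sin(u) + C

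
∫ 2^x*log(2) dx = 2^x + C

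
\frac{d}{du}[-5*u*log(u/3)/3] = -5*log(u)/3 - 5/3 + 5*log(3)/3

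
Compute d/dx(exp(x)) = exp(x)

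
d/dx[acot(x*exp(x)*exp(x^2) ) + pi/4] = (-2*x^2*exp(x^2 + x) - x*exp(x^2 + x) - exp(x^2 + x))/(x^2*exp(2*x)*exp(2*x^2) + 1)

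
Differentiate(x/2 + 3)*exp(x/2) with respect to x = x*exp(x/2)/4 + 2*exp(x/2)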